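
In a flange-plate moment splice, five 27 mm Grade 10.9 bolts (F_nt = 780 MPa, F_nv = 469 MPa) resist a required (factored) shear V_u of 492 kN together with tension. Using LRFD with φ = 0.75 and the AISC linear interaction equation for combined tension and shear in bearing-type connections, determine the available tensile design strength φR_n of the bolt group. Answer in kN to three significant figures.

A_b = π·27²/4 = 572.6 mm²; f_rv = 492 × 1000 / (5 × 572.6) = 171.9 MPa.
F'_nt = 1.3 F_nt − (F_nt / φF_nv) f_rv = 1.3·780 − (780/(0.75·469))·171.9 = 632.9 MPa, capped at F_nt → F'_nt = 632.9 MPa.
R_n = F'_nt · A_b · n = 632.9 × 572.6 × 5 / 1000 = 1812 kN.
Design strength φR_n = 0.75 × 1812 = 1360 kN.

1360 kN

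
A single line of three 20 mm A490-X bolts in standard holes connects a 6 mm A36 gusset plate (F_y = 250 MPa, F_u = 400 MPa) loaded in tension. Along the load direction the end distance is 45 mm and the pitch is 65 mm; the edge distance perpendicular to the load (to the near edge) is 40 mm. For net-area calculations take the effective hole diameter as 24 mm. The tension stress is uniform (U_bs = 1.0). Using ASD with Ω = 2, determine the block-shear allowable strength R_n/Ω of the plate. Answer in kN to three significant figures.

112 kN

Shear plane L_v = 45 + 2·65 = 175 mm; A_gv = 175 × 6 = 1050 mm².
A_nv = (175 − 2.5·24) × 6 = 690 mm².
A_nt = (40 − 0.5·24) × 6 = 168 mm².
0.6 F_u A_nv = 165.6 kN; 0.6 F_y A_gv = 157.5 kN → shear yielding governs the shear term.
R_n = 157.5 + 1.0 × 400 × 168 / 1000 = 224.7 kN.
Allowable strength R_n/Ω = 224.7 / 2 = 112 kN.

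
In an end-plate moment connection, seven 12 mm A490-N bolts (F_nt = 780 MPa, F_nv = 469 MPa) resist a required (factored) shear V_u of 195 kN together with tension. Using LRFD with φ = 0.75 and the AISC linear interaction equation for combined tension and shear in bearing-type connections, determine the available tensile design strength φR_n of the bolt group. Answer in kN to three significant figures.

278 kN

A_b = π·12²/4 = 113.1 mm²; f_rv = 195 × 1000 / (7 × 113.1) = 246.3 MPa.
F'_nt = 1.3 F_nt − (F_nt / φF_nv) f_rv = 1.3·780 − (780/(0.75·469))·246.3 = 467.8 MPa, capped at F_nt → F'_nt = 467.8 MPa.
R_n = F'_nt · A_b · n = 467.8 × 113.1 × 7 / 1000 = 370.4 kN.
Design strength φR_n = 0.75 × 370.4 = 278 kN.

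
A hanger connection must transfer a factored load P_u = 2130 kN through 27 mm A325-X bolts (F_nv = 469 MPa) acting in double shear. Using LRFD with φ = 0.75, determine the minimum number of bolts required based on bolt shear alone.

6 bolts

A_b = π·27²/4 = 572.6 mm².
Per-bolt design strength φR_n = 0.75 × 469 × 572.6 × 2 / 1000 = 402.8 kN.
n ≥ 2130 / 402.8 = 5.288 → use 6 bolts.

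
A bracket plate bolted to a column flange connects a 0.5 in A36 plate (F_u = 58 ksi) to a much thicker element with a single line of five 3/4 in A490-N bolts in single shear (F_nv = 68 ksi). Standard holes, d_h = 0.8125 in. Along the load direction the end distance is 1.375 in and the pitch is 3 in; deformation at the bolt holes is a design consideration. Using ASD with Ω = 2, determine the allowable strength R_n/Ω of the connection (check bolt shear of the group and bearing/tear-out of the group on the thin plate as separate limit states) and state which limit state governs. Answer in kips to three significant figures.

75.1 kips (bolt shear governs)

Bolt shear: A_b = π·0.75²/4 = 0.4418 in²; R_n = 68 × 0.4418 × 5 × 1 = 150.2 kips → 150.2 / 2 = 75.1 kips.
Bearing (1.2 l_c t F_u ≤ 2.4 d t F_u): upper limit = 2.4·0.75·0.5·58 = 52.2 kips.
  Edge l_c = 1.375 − 0.8125/2 = 0.9688 → r_n = 33.71 kips; interior l_c = 3 − 0.8125 = 2.188 → r_n = 52.2 kips.
  R_n,bearing = 1·33.71 + 4·52.2 = 242.5 kips → 242.5 / 2 = 121 kips.
Bolt shear governs: 75.1 kips.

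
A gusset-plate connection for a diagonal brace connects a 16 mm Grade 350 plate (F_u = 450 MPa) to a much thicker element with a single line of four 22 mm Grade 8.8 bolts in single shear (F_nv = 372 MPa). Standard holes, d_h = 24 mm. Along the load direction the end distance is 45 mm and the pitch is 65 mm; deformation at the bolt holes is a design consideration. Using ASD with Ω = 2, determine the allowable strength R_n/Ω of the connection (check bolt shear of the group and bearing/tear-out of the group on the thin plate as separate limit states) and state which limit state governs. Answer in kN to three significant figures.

283 kN (bolt shear governs)

Bolt shear: A_b = π·22²/4 = 380.1 mm²; R_n = 372 × 380.1 × 4 × 1 / 1000 = 565.6 kN → 565.6 / 2 = 283 kN.
Bearing (1.2 l_c t F_u ≤ 2.4 d t F_u): upper limit = 2.4·22·16·450 / 1000 = 380.2 kN.
  Edge l_c = 45 − 24/2 = 33 → r_n = 285.1 kN; interior l_c = 65 − 24 = 41 → r_n = 354.2 kN.
  R_n,bearing = 1·285.1 + 3·354.2 = 1348 kN → 1348 / 2 = 674 kN.
Bolt shear governs: 283 kN.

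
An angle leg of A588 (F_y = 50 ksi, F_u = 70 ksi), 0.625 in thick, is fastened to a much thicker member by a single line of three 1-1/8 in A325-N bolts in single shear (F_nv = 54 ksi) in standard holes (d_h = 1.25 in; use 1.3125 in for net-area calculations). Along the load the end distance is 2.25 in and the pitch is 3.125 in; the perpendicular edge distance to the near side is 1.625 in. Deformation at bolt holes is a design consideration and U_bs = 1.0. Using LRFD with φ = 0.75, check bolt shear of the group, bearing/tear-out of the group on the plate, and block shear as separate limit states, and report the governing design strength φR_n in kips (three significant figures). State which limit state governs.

121 kips (bolt shear governs)

Bolt shear: A_b = π·1.125²/4 = 0.994 in²; R_n = 54 × 0.994 × 3 × 1 = 161 kips → 0.75 × 161 = 121 kips.
Bearing: edge l_c = 1.625, r_n = 85.31 kips; interior l_c = 1.875, r_n = 98.44 kips; R_n = 85.31 + 2·98.44 = 282.2 kips → 212 kips.
Block shear: A_gv = 5.312, A_nv = 3.262, A_nt = 0.6055 in²; R_n = min(0.6F_uA_nv, 0.6F_yA_gv) + U_bs·F_u·A_nt = 179.4 kips → 135 kips.
Bolt shear governs: 121 kips.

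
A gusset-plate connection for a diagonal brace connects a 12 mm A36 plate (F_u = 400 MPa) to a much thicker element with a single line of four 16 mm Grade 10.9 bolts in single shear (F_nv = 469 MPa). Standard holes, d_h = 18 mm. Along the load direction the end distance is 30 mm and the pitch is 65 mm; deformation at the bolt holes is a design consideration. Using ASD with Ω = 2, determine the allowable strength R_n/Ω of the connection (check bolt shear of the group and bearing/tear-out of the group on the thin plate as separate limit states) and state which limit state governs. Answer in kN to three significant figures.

Bolt shear: A_b = π·16²/4 = 201.1 mm²; R_n = 469 × 201.1 × 4 × 1 / 1000 = 377.2 kN → 377.2 / 2 = 189 kN.
Bearing (1.2 l_c t F_u ≤ 2.4 d t F_u): upper limit = 2.4·16·12·400 / 1000 = 184.3 kN.
  Edge l_c = 30 − 18/2 = 21 → r_n = 121 kN; interior l_c = 65 − 18 = 47 → r_n = 184.3 kN.
  R_n,bearing = 1·121 + 3·184.3 = 673.9 kN → 673.9 / 2 = 337 kN.
Bolt shear governs: 189 kN.

189 kN (bolt shear governs)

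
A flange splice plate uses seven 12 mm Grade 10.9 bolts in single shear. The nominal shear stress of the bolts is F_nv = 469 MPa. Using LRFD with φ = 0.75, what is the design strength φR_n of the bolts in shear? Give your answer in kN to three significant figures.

A_b = π × 12² / 4 = 113.1 mm².
R_n = F_nv · A_b · n · n_s = 469 × 113.1 × 7 × 1 / 1000 = 371.3 kN.
Design strength φR_n = 0.75 × 371.3 = 278 kN.

278 kN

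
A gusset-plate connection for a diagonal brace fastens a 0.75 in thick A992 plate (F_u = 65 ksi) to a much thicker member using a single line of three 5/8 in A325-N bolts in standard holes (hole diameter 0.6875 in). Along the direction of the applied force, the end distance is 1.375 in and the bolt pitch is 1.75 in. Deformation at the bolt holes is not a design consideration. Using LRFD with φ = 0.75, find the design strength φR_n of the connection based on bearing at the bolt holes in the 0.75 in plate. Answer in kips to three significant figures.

173 kips

Per bolt r_n = 1.5 l_c t F_u ≤ 3.0 d t F_u; upper limit = 3.0 × 0.625 × 0.75 × 65 = 91.41 kips.
Edge bolt: l_c = 1.375 − 0.6875/2 = 1.031 in → 1.5 × 1.031 × 0.75 × 65 = 75.41 → r_n = 75.41 kips.
Interior bolts: l_c = 1.75 − 0.6875 = 1.062 in → 1.5 × 1.062 × 0.75 × 65 = 77.7 → r_n = 77.7 kips.
R_n = 1 × 75.41 + 2 × 77.7 = 230.8 kips.
Design strength φR_n = 0.75 × 230.8 = 173 kips.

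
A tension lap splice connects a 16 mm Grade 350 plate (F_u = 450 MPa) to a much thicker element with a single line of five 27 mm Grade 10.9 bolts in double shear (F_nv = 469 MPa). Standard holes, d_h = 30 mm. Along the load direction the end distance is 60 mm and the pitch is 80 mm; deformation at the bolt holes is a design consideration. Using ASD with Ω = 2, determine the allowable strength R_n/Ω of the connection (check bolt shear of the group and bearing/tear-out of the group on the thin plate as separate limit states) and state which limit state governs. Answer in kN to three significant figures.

Bolt shear: A_b = π·27²/4 = 572.6 mm²; R_n = 469 × 572.6 × 5 × 2 / 1000 = 2685 kN → 2685 / 2 = 1340 kN.
Bearing (1.2 l_c t F_u ≤ 2.4 d t F_u): upper limit = 2.4·27·16·450 / 1000 = 466.6 kN.
  Edge l_c = 60 − 30/2 = 45 → r_n = 388.8 kN; interior l_c = 80 − 30 = 50 → r_n = 432 kN.
  R_n,bearing = 1·388.8 + 4·432 = 2117 kN → 2117 / 2 = 1060 kN.
Bearing governs: 1060 kN.

1060 kN (bearing governs)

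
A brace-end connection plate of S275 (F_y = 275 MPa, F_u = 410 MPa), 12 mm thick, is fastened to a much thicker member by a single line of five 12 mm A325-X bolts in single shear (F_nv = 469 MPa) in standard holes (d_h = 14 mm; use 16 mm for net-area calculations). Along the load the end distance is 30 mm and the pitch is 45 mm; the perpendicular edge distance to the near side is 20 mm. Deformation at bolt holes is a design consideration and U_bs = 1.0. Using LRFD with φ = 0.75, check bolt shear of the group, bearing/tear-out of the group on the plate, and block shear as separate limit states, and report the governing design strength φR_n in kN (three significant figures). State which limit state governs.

Bolt shear: A_b = π·12²/4 = 113.1 mm²; R_n = 469 × 113.1 × 5 × 1 / 1000 = 265.2 kN → 0.75 × 265.2 = 199 kN.
Bearing: edge l_c = 23, r_n = 135.8 kN; interior l_c = 31, r_n = 141.7 kN; R_n = 135.8 + 4·141.7 = 702.6 kN → 527 kN.
Block shear: A_gv = 2520, A_nv = 1656, A_nt = 144 mm²; R_n = min(0.6F_uA_nv, 0.6F_yA_gv) + U_bs·F_u·A_nt = 466.4 kN → 350 kN.
Bolt shear governs: 199 kN.

199 kN (bolt shear governs)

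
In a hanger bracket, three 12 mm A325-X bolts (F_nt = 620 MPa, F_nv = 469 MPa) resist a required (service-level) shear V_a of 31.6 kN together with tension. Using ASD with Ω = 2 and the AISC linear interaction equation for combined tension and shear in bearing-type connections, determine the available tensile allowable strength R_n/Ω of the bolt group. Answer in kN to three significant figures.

95 kN

A_b = π·12²/4 = 113.1 mm²; f_rv = 31.6 × 1000 / (3 × 113.1) = 93.14 MPa.
F'_nt = 1.3 F_nt − (Ω F_nt / F_nv) f_rv = 1.3·620 − (2·620/469)·93.14 = 559.8 MPa, capped at F_nt → F'_nt = 559.8 MPa.
R_n = F'_nt · A_b · n = 559.8 × 113.1 × 3 / 1000 = 189.9 kN.
Allowable strength R_n/Ω = 189.9 / 2 = 95 kN.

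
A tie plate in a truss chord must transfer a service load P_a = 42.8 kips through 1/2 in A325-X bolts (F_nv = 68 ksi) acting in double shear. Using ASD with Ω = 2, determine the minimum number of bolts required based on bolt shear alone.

4 bolts

A_b = π·0.5²/4 = 0.1963 in².
Per-bolt allowable strength R_n/Ω = 68 × 0.1963 × 2 / 2 = 13.35 kips.
n ≥ 42.8 / 13.35 = 3.206 → use 4 bolts.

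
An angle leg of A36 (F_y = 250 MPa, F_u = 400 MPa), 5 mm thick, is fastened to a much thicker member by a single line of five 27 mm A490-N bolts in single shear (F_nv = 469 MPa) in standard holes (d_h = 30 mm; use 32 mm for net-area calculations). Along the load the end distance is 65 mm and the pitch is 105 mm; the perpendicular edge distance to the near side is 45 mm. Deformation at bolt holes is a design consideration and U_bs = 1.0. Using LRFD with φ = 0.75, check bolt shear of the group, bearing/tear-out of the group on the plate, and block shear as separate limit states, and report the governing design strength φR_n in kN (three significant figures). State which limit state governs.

316 kN (block shear governs)

Bolt shear: A_b = π·27²/4 = 572.6 mm²; R_n = 469 × 572.6 × 5 × 1 / 1000 = 1343 kN → 0.75 × 1343 = 1010 kN.
Bearing: edge l_c = 50, r_n = 120 kN; interior l_c = 75, r_n = 129.6 kN; R_n = 120 + 4·129.6 = 638.4 kN → 479 kN.
Block shear: A_gv = 2425, A_nv = 1705, A_nt = 145 mm²; R_n = min(0.6F_uA_nv, 0.6F_yA_gv) + U_bs·F_u·A_nt = 421.8 kN → 316 kN.
Block shear governs: 316 kN.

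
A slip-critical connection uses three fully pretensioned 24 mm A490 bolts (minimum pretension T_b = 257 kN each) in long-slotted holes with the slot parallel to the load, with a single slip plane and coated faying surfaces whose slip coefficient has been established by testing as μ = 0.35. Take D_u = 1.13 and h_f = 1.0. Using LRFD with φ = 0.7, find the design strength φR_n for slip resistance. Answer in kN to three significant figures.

R_n = μ · D_u · h_f · T_b · n_s · n_b = 0.35 × 1.13 × 1.0 × 257 × 1 × 3 = 304.9 kN.
Design strength φR_n = 0.7 × 304.9 = 213 kN.

213 kN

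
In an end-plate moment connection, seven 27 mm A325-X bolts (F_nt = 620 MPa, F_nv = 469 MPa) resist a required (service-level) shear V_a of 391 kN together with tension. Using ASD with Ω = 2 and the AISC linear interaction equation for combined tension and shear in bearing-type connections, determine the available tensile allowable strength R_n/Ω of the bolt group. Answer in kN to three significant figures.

A_b = π·27²/4 = 572.6 mm²; f_rv = 391 × 1000 / (7 × 572.6) = 97.56 MPa.
F'_nt = 1.3 F_nt − (Ω F_nt / F_nv) f_rv = 1.3·620 − (2·620/469)·97.56 = 548.1 MPa, capped at F_nt → F'_nt = 548.1 MPa.
R_n = F'_nt · A_b · n = 548.1 × 572.6 × 7 / 1000 = 2197 kN.
Allowable strength R_n/Ω = 2197 / 2 = 1100 kN.

1100 kN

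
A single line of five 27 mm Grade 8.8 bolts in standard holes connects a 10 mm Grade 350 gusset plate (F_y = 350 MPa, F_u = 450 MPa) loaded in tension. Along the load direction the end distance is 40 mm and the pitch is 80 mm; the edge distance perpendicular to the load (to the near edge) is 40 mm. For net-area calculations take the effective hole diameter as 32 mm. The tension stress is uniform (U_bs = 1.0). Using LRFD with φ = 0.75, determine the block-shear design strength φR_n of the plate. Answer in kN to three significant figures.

Shear plane L_v = 40 + 4·80 = 360 mm; A_gv = 360 × 10 = 3600 mm².
A_nv = (360 − 4.5·32) × 10 = 2160 mm².
A_nt = (40 − 0.5·32) × 10 = 240 mm².
0.6 F_u A_nv = 583.2 kN; 0.6 F_y A_gv = 756 kN → shear rupture governs the shear term.
R_n = 583.2 + 1.0 × 450 × 240 / 1000 = 691.2 kN.
Design strength φR_n = 0.75 × 691.2 = 518 kN.

518 kN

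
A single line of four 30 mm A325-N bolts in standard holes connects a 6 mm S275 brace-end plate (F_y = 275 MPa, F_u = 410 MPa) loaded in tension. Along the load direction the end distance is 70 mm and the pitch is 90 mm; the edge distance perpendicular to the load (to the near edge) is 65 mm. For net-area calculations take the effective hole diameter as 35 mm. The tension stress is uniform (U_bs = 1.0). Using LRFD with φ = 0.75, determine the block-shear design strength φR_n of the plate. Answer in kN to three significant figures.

Shear plane L_v = 70 + 3·90 = 340 mm; A_gv = 340 × 6 = 2040 mm².
A_nv = (340 − 3.5·35) × 6 = 1305 mm².
A_nt = (65 − 0.5·35) × 6 = 285 mm².
0.6 F_u A_nv = 321 kN; 0.6 F_y A_gv = 336.6 kN → shear rupture governs the shear term.
R_n = 321 + 1.0 × 410 × 285 / 1000 = 437.9 kN.
Design strength φR_n = 0.75 × 437.9 = 328 kN.

328 kN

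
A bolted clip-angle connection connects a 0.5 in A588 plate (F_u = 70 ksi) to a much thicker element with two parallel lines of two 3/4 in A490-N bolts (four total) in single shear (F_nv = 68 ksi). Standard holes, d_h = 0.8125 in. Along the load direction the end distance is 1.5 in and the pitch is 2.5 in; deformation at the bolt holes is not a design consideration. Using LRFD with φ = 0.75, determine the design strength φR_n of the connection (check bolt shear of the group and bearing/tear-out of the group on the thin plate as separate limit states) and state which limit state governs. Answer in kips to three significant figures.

Bolt shear: A_b = π·0.75²/4 = 0.4418 in²; R_n = 68 × 0.4418 × 4 × 1 = 120.2 kips → 0.75 × 120.2 = 90.1 kips.
Bearing (1.5 l_c t F_u ≤ 3.0 d t F_u): upper limit = 3.0·0.75·0.5·70 = 78.75 kips.
  Edge l_c = 1.5 − 0.8125/2 = 1.094 → r_n = 57.42 kips; interior l_c = 2.5 − 0.8125 = 1.688 → r_n = 78.75 kips.
  R_n,bearing = 2·57.42 + 2·78.75 = 272.3 kips → 0.75 × 272.3 = 204 kips.
Bolt shear governs: 90.1 kips.

90.1 kips (bolt shear governs)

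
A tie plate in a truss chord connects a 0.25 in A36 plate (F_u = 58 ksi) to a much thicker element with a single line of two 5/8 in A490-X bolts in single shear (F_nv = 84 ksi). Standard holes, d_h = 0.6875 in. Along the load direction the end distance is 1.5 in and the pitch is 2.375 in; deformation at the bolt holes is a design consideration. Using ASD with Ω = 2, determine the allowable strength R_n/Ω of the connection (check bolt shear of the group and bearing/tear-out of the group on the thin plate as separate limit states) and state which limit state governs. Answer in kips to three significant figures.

Bolt shear: A_b = π·0.625²/4 = 0.3068 in²; R_n = 84 × 0.3068 × 2 × 1 = 51.54 kips → 51.54 / 2 = 25.8 kips.
Bearing (1.2 l_c t F_u ≤ 2.4 d t F_u): upper limit = 2.4·0.625·0.25·58 = 21.75 kips.
  Edge l_c = 1.5 − 0.6875/2 = 1.156 → r_n = 20.12 kips; interior l_c = 2.375 − 0.6875 = 1.688 → r_n = 21.75 kips.
  R_n,bearing = 1·20.12 + 1·21.75 = 41.87 kips → 41.87 / 2 = 20.9 kips.
Bearing governs: 20.9 kips.

20.9 kips (bearing governs)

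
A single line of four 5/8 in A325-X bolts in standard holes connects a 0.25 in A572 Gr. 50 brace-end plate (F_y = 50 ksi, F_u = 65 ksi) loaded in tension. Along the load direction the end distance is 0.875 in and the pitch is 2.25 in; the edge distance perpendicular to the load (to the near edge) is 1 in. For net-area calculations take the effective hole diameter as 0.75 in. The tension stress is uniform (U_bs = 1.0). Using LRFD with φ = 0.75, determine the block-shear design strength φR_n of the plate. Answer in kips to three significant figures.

Shear plane L_v = 0.875 + 3·2.25 = 7.625 in; A_gv = 7.625 × 0.25 = 1.906 in².
A_nv = (7.625 − 3.5·0.75) × 0.25 = 1.25 in².
A_nt = (1 − 0.5·0.75) × 0.25 = 0.1562 in².
0.6 F_u A_nv = 48.75 kips; 0.6 F_y A_gv = 57.19 kips → shear rupture governs the shear term.
R_n = 48.75 + 1.0 × 65 × 0.1562 = 58.91 kips.
Design strength φR_n = 0.75 × 58.91 = 44.2 kips.

44.2 kips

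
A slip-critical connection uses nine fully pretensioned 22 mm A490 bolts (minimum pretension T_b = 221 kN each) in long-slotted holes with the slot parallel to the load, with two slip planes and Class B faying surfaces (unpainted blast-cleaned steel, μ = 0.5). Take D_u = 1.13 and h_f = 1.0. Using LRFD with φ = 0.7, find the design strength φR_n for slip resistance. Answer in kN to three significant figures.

R_n = μ · D_u · h_f · T_b · n_s · n_b = 0.5 × 1.13 × 1.0 × 221 × 2 × 9 = 2248 kN.
Design strength φR_n = 0.7 × 2248 = 1570 kN.

1570 kN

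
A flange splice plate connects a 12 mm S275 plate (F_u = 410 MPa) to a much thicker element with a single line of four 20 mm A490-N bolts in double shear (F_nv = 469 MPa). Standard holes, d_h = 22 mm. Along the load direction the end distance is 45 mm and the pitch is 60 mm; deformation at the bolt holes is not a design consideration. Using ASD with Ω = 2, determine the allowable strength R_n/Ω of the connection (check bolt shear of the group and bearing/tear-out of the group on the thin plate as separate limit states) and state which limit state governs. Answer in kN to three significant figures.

Bolt shear: A_b = π·20²/4 = 314.2 mm²; R_n = 469 × 314.2 × 4 × 2 / 1000 = 1179 kN → 1179 / 2 = 589 kN.
Bearing (1.5 l_c t F_u ≤ 3.0 d t F_u): upper limit = 3.0·20·12·410 / 1000 = 295.2 kN.
  Edge l_c = 45 − 22/2 = 34 → r_n = 250.9 kN; interior l_c = 60 − 22 = 38 → r_n = 280.4 kN.
  R_n,bearing = 1·250.9 + 3·280.4 = 1092 kN → 1092 / 2 = 546 kN.
Bearing governs: 546 kN.

546 kN (bearing governs)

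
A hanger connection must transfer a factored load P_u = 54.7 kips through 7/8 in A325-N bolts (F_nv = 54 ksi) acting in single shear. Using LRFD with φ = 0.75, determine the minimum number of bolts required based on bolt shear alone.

A_b = π·0.875²/4 = 0.6013 in².
Per-bolt design strength φR_n = 0.75 × 54 × 0.6013 × 1 = 24.35 kips.
n ≥ 54.7 / 24.35 = 2.246 → use 3 bolts.

3 bolts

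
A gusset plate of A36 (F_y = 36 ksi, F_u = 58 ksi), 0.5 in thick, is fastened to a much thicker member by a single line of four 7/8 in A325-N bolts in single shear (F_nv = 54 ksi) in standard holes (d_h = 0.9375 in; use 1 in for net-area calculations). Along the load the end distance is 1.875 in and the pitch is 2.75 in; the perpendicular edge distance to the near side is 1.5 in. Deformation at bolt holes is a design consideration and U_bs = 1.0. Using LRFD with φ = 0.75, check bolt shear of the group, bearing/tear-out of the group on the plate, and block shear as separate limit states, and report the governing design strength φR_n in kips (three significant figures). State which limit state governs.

Bolt shear: A_b = π·0.875²/4 = 0.6013 in²; R_n = 54 × 0.6013 × 4 × 1 = 129.9 kips → 0.75 × 129.9 = 97.4 kips.
Bearing: edge l_c = 1.406, r_n = 48.94 kips; interior l_c = 1.812, r_n = 60.9 kips; R_n = 48.94 + 3·60.9 = 231.6 kips → 174 kips.
Block shear: A_gv = 5.062, A_nv = 3.312, A_nt = 0.5 in²; R_n = min(0.6F_uA_nv, 0.6F_yA_gv) + U_bs·F_u·A_nt = 138.3 kips → 104 kips.
Bolt shear governs: 97.4 kips.

97.4 kips (bolt shear governs)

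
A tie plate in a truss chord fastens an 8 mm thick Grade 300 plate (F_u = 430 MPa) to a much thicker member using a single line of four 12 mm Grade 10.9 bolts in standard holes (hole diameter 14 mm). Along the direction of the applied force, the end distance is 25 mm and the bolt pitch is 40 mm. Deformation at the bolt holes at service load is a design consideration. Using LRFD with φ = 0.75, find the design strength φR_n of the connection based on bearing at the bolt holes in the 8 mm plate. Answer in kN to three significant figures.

Per bolt r_n = 1.2 l_c t F_u ≤ 2.4 d t F_u; upper limit = 2.4 × 12 × 8 × 430 / 1000 = 99.07 kN.
Edge bolt: l_c = 25 − 14/2 = 18 mm → 1.2 × 18 × 8 × 430 / 1000 = 74.3 → r_n = 74.3 kN.
Interior bolts: l_c = 40 − 14 = 26 mm → 1.2 × 26 × 8 × 430 / 1000 = 107.3 → r_n = 99.07 kN.
R_n = 1 × 74.3 + 3 × 99.07 = 371.5 kN.
Design strength φR_n = 0.75 × 371.5 = 279 kN.

279 kN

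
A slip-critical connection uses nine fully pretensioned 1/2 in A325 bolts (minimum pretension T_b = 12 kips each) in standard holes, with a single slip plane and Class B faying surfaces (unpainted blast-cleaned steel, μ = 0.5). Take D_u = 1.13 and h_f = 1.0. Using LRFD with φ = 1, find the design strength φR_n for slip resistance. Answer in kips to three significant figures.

R_n = μ · D_u · h_f · T_b · n_s · n_b = 0.5 × 1.13 × 1.0 × 12 × 1 × 9 = 61.02 kips.
Design strength φR_n = 1 × 61.02 = 61 kips.

61 kips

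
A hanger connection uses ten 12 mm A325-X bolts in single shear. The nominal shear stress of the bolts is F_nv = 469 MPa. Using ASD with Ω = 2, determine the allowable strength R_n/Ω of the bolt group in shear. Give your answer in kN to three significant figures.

A_b = π × 12² / 4 = 113.1 mm².
R_n = F_nv · A_b · n · n_s = 469 × 113.1 × 10 × 1 / 1000 = 530.4 kN.
Allowable strength R_n/Ω = 530.4 / 2 = 265 kN.

265 kN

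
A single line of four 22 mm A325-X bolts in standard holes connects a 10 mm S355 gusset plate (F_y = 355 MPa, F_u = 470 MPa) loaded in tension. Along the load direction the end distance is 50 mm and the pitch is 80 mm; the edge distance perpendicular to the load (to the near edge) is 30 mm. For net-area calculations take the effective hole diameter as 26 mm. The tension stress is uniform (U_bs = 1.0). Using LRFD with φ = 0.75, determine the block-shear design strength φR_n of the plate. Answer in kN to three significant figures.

Shear plane L_v = 50 + 3·80 = 290 mm; A_gv = 290 × 10 = 2900 mm².
A_nv = (290 − 3.5·26) × 10 = 1990 mm².
A_nt = (30 − 0.5·26) × 10 = 170 mm².
0.6 F_u A_nv = 561.2 kN; 0.6 F_y A_gv = 617.7 kN → shear rupture governs the shear term.
R_n = 561.2 + 1.0 × 470 × 170 / 1000 = 641.1 kN.
Design strength φR_n = 0.75 × 641.1 = 481 kN.

481 kN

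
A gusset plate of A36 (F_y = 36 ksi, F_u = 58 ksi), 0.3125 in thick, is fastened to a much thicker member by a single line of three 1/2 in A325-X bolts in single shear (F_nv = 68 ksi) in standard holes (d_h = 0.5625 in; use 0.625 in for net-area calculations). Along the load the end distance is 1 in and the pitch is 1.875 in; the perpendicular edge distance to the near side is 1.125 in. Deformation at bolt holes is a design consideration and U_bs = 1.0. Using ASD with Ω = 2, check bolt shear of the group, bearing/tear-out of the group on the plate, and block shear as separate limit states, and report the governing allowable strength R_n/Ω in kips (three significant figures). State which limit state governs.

20 kips (bolt shear governs)

Bolt shear: A_b = π·0.5²/4 = 0.1963 in²; R_n = 68 × 0.1963 × 3 × 1 = 40.06 kips → 40.06 / 2 = 20 kips.
Bearing: edge l_c = 0.7188, r_n = 15.63 kips; interior l_c = 1.312, r_n = 21.75 kips; R_n = 15.63 + 2·21.75 = 59.13 kips → 29.6 kips.
Block shear: A_gv = 1.484, A_nv = 0.9961, A_nt = 0.2539 in²; R_n = min(0.6F_uA_nv, 0.6F_yA_gv) + U_bs·F_u·A_nt = 46.79 kips → 23.4 kips.
Bolt shear governs: 20 kips.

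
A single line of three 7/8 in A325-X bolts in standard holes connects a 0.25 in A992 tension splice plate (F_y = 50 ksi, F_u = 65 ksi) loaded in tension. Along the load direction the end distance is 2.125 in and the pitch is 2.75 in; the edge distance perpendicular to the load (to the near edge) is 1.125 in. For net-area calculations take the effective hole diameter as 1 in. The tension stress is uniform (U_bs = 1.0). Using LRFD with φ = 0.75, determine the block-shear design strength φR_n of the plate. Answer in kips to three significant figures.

45.1 kips

Shear plane L_v = 2.125 + 2·2.75 = 7.625 in; A_gv = 7.625 × 0.25 = 1.906 in².
A_nv = (7.625 − 2.5·1) × 0.25 = 1.281 in².
A_nt = (1.125 − 0.5·1) × 0.25 = 0.1562 in².
0.6 F_u A_nv = 49.97 kips; 0.6 F_y A_gv = 57.19 kips → shear rupture governs the shear term.
R_n = 49.97 + 1.0 × 65 × 0.1562 = 60.12 kips.
Design strength φR_n = 0.75 × 60.12 = 45.1 kips.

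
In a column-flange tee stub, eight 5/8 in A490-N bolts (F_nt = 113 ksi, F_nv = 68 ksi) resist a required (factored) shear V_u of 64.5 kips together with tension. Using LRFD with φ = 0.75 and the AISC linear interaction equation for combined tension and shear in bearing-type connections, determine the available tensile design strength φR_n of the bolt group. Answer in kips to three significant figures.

163 kips

A_b = π·0.625²/4 = 0.3068 in²; f_rv = 64.5 / (8 × 0.3068) = 26.28 ksi.
F'_nt = 1.3 F_nt − (F_nt / φF_nv) f_rv = 1.3·113 − (113/(0.75·68))·26.28 = 88.67 ksi, capped at F_nt → F'_nt = 88.67 ksi.
R_n = F'_nt · A_b · n = 88.67 × 0.3068 × 8 = 217.6 kips.
Design strength φR_n = 0.75 × 217.6 = 163 kips.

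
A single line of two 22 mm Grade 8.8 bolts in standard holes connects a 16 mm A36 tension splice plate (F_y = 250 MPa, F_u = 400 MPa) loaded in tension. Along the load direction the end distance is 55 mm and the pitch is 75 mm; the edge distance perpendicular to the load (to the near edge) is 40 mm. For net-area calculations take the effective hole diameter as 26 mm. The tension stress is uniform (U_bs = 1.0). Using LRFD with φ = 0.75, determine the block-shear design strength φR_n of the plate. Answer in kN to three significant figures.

Shear plane L_v = 55 + 1·75 = 130 mm; A_gv = 130 × 16 = 2080 mm².
A_nv = (130 − 1.5·26) × 16 = 1456 mm².
A_nt = (40 − 0.5·26) × 16 = 432 mm².
0.6 F_u A_nv = 349.4 kN; 0.6 F_y A_gv = 312 kN → shear yielding governs the shear term.
R_n = 312 + 1.0 × 400 × 432 / 1000 = 484.8 kN.
Design strength φR_n = 0.75 × 484.8 = 364 kN.

364 kN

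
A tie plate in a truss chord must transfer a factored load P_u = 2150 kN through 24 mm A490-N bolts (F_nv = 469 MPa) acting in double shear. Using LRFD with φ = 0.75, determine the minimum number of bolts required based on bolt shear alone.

7 bolts

A_b = π·24²/4 = 452.4 mm².
Per-bolt design strength φR_n = 0.75 × 469 × 452.4 × 2 / 1000 = 318.3 kN.
n ≥ 2150 / 318.3 = 6.756 → use 7 bolts.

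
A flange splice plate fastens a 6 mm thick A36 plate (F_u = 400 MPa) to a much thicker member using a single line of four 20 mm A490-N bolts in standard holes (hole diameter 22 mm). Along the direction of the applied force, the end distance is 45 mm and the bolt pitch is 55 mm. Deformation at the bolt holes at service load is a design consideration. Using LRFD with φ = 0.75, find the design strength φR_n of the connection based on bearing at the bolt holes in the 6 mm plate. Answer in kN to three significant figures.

287 kN

Per bolt r_n = 1.2 l_c t F_u ≤ 2.4 d t F_u; upper limit = 2.4 × 20 × 6 × 400 / 1000 = 115.2 kN.
Edge bolt: l_c = 45 − 22/2 = 34 mm → 1.2 × 34 × 6 × 400 / 1000 = 97.92 → r_n = 97.92 kN.
Interior bolts: l_c = 55 − 22 = 33 mm → 1.2 × 33 × 6 × 400 / 1000 = 95.04 → r_n = 95.04 kN.
R_n = 1 × 97.92 + 3 × 95.04 = 383 kN.
Design strength φR_n = 0.75 × 383 = 287 kN.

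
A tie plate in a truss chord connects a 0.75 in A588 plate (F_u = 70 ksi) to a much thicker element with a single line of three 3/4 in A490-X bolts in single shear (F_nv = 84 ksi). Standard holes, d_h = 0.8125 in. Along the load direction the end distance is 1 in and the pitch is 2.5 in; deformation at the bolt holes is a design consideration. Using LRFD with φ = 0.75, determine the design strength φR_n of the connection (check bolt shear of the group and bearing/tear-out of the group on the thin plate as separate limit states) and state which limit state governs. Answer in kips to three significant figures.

Bolt shear: A_b = π·0.75²/4 = 0.4418 in²; R_n = 84 × 0.4418 × 3 × 1 = 111.3 kips → 0.75 × 111.3 = 83.5 kips.
Bearing (1.2 l_c t F_u ≤ 2.4 d t F_u): upper limit = 2.4·0.75·0.75·70 = 94.5 kips.
  Edge l_c = 1 − 0.8125/2 = 0.5938 → r_n = 37.41 kips; interior l_c = 2.5 − 0.8125 = 1.688 → r_n = 94.5 kips.
  R_n,bearing = 1·37.41 + 2·94.5 = 226.4 kips → 0.75 × 226.4 = 170 kips.
Bolt shear governs: 83.5 kips.

83.5 kips (bolt shear governs)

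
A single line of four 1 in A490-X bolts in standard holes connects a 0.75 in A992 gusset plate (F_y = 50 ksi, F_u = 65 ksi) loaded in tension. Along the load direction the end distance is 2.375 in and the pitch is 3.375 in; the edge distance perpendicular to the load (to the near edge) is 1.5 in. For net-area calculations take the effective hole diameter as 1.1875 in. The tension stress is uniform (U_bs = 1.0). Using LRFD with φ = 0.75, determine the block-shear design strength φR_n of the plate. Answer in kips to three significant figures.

216 kips

Shear plane L_v = 2.375 + 3·3.375 = 12.5 in; A_gv = 12.5 × 0.75 = 9.375 in².
A_nv = (12.5 − 3.5·1.1875) × 0.75 = 6.258 in².
A_nt = (1.5 − 0.5·1.1875) × 0.75 = 0.6797 in².
0.6 F_u A_nv = 244.1 kips; 0.6 F_y A_gv = 281.2 kips → shear rupture governs the shear term.
R_n = 244.1 + 1.0 × 65 × 0.6797 = 288.2 kips.
Design strength φR_n = 0.75 × 288.2 = 216 kips.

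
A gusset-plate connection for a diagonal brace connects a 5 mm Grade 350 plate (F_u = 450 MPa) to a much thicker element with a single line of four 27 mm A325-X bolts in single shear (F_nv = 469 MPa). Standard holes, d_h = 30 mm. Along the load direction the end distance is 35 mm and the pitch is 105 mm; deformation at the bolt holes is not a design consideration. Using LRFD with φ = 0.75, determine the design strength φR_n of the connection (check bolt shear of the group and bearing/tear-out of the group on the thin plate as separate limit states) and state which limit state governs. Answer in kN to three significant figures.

Bolt shear: A_b = π·27²/4 = 572.6 mm²; R_n = 469 × 572.6 × 4 × 1 / 1000 = 1074 kN → 0.75 × 1074 = 806 kN.
Bearing (1.5 l_c t F_u ≤ 3.0 d t F_u): upper limit = 3.0·27·5·450 / 1000 = 182.2 kN.
  Edge l_c = 35 − 30/2 = 20 → r_n = 67.5 kN; interior l_c = 105 − 30 = 75 → r_n = 182.2 kN.
  R_n,bearing = 1·67.5 + 3·182.2 = 614.2 kN → 0.75 × 614.2 = 461 kN.
Bearing governs: 461 kN.

461 kN (bearing governs)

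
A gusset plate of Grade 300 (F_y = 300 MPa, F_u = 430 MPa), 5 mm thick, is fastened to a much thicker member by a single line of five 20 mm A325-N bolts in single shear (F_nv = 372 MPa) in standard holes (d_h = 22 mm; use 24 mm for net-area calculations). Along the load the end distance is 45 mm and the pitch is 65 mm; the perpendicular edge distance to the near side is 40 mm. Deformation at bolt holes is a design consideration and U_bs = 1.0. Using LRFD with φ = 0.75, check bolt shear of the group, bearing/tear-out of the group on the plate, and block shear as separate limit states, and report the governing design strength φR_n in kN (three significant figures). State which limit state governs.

Bolt shear: A_b = π·20²/4 = 314.2 mm²; R_n = 372 × 314.2 × 5 × 1 / 1000 = 584.3 kN → 0.75 × 584.3 = 438 kN.
Bearing: edge l_c = 34, r_n = 87.72 kN; interior l_c = 43, r_n = 103.2 kN; R_n = 87.72 + 4·103.2 = 500.5 kN → 375 kN.
Block shear: A_gv = 1525, A_nv = 985, A_nt = 140 mm²; R_n = min(0.6F_uA_nv, 0.6F_yA_gv) + U_bs·F_u·A_nt = 314.3 kN → 236 kN.
Block shear governs: 236 kN.

236 kN (block shear governs)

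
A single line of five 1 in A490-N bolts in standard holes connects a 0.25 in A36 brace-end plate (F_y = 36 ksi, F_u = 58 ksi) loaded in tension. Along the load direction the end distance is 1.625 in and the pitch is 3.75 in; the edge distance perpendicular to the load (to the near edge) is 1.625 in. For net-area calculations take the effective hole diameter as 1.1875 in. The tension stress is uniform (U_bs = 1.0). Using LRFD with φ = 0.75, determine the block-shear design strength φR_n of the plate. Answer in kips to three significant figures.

78.5 kips

Shear plane L_v = 1.625 + 4·3.75 = 16.62 in; A_gv = 16.62 × 0.25 = 4.156 in².
A_nv = (16.62 − 4.5·1.1875) × 0.25 = 2.82 in².
A_nt = (1.625 − 0.5·1.1875) × 0.25 = 0.2578 in².
0.6 F_u A_nv = 98.15 kips; 0.6 F_y A_gv = 89.77 kips → shear yielding governs the shear term.
R_n = 89.77 + 1.0 × 58 × 0.2578 = 104.7 kips.
Design strength φR_n = 0.75 × 104.7 = 78.5 kips.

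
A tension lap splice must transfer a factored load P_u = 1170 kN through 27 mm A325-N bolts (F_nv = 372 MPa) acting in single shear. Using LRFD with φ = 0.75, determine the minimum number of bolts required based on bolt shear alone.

8 bolts

A_b = π·27²/4 = 572.6 mm².
Per-bolt design strength φR_n = 0.75 × 372 × 572.6 × 1 / 1000 = 159.7 kN.
n ≥ 1170 / 159.7 = 7.324 → use 8 bolts.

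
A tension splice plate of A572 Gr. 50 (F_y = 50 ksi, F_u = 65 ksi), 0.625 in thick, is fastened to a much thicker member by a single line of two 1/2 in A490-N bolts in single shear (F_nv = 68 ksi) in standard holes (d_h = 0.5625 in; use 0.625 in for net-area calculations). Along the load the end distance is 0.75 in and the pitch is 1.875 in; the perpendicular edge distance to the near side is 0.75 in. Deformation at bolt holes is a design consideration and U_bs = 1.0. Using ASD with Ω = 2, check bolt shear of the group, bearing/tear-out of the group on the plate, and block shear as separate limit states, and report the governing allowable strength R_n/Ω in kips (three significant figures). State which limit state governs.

13.4 kips (bolt shear governs)

Bolt shear: A_b = π·0.5²/4 = 0.1963 in²; R_n = 68 × 0.1963 × 2 × 1 = 26.7 kips → 26.7 / 2 = 13.4 kips.
Bearing: edge l_c = 0.4688, r_n = 22.85 kips; interior l_c = 1.312, r_n = 48.75 kips; R_n = 22.85 + 1·48.75 = 71.6 kips → 35.8 kips.
Block shear: A_gv = 1.641, A_nv = 1.055, A_nt = 0.2734 in²; R_n = min(0.6F_uA_nv, 0.6F_yA_gv) + U_bs·F_u·A_nt = 58.91 kips → 29.5 kips.
Bolt shear governs: 13.4 kips.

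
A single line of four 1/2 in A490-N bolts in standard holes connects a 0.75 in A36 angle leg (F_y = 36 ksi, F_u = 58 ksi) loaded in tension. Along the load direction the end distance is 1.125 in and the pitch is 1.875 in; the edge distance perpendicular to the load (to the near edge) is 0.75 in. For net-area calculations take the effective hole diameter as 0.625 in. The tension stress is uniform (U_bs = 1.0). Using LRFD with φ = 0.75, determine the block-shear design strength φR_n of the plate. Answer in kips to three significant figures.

96.3 kips

Shear plane L_v = 1.125 + 3·1.875 = 6.75 in; A_gv = 6.75 × 0.75 = 5.062 in².
A_nv = (6.75 − 3.5·0.625) × 0.75 = 3.422 in².
A_nt = (0.75 − 0.5·0.625) × 0.75 = 0.3281 in².
0.6 F_u A_nv = 119.1 kips; 0.6 F_y A_gv = 109.3 kips → shear yielding governs the shear term.
R_n = 109.3 + 1.0 × 58 × 0.3281 = 128.4 kips.
Design strength φR_n = 0.75 × 128.4 = 96.3 kips.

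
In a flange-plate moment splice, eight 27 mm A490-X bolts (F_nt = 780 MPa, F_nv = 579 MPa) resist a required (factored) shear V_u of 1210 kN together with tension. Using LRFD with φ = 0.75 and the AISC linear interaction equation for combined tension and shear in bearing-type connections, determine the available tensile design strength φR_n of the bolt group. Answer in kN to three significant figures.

A_b = π·27²/4 = 572.6 mm²; f_rv = 1210 × 1000 / (8 × 572.6) = 264.2 MPa.
F'_nt = 1.3 F_nt − (F_nt / φF_nv) f_rv = 1.3·780 − (780/(0.75·579))·264.2 = 539.5 MPa, capped at F_nt → F'_nt = 539.5 MPa.
R_n = F'_nt · A_b · n = 539.5 × 572.6 × 8 / 1000 = 2471 kN.
Design strength φR_n = 0.75 × 2471 = 1850 kN.

1850 kN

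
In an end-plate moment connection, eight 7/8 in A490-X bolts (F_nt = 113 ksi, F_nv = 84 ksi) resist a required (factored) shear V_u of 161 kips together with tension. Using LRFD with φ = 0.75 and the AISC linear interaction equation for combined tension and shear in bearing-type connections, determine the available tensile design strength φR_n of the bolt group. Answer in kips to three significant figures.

A_b = π·0.875²/4 = 0.6013 in²; f_rv = 161 / (8 × 0.6013) = 33.47 ksi.
F'_nt = 1.3 F_nt − (F_nt / φF_nv) f_rv = 1.3·113 − (113/(0.75·84))·33.47 = 86.87 ksi, capped at F_nt → F'_nt = 86.87 ksi.
R_n = F'_nt · A_b · n = 86.87 × 0.6013 × 8 = 417.9 kips.
Design strength φR_n = 0.75 × 417.9 = 313 kips.

313 kips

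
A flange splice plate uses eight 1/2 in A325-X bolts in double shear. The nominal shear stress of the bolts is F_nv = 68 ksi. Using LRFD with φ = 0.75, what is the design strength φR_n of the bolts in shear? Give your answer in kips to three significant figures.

A_b = π × 0.5² / 4 = 0.1963 in².
R_n = F_nv · A_b · n · n_s = 68 × 0.1963 × 8 × 2 = 213.6 kips.
Design strength φR_n = 0.75 × 213.6 = 160 kips.

160 kips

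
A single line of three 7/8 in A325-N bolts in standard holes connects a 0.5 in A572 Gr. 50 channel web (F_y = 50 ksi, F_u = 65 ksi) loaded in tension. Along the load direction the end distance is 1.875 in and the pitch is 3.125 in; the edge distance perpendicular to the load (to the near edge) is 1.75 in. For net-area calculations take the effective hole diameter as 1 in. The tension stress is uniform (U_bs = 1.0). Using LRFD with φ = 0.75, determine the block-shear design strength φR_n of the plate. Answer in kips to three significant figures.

113 kips

Shear plane L_v = 1.875 + 2·3.125 = 8.125 in; A_gv = 8.125 × 0.5 = 4.062 in².
A_nv = (8.125 − 2.5·1) × 0.5 = 2.812 in².
A_nt = (1.75 − 0.5·1) × 0.5 = 0.625 in².
0.6 F_u A_nv = 109.7 kips; 0.6 F_y A_gv = 121.9 kips → shear rupture governs the shear term.
R_n = 109.7 + 1.0 × 65 × 0.625 = 150.3 kips.
Design strength φR_n = 0.75 × 150.3 = 113 kips.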